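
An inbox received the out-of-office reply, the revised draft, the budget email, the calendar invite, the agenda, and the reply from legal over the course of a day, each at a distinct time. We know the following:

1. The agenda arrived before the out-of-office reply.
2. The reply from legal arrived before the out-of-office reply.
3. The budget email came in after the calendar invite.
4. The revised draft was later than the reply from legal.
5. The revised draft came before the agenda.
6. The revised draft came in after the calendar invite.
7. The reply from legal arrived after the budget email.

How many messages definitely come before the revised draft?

3

Directly stated before the revised draft: the calendar invite and the reply from legal.
The budget email reaches the revised draft via the budget email → the reply from legal → the revised draft.
That's the budget email, the calendar invite, and the reply from legal — 3 in all.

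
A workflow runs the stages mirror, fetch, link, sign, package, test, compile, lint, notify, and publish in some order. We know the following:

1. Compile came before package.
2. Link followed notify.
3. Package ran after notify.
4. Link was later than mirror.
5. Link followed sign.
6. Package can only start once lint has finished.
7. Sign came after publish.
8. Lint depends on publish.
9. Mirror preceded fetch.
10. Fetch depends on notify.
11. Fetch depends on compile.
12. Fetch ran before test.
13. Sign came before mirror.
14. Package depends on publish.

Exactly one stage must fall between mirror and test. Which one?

fetch

Tracing the constraints gives mirror → fetch → test, so fetch sits after mirror and before test.
No other stage is forced both after mirror and before test.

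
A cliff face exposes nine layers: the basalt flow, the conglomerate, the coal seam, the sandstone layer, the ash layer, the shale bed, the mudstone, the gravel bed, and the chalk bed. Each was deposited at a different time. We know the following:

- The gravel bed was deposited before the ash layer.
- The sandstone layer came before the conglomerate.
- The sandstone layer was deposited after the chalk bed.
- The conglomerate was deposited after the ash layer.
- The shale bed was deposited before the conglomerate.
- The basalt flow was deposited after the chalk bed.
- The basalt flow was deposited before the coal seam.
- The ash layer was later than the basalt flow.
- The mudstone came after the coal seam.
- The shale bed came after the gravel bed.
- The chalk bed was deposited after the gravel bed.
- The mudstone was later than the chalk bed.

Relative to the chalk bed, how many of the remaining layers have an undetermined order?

Forced before the chalk bed: the gravel bed; forced after the chalk bed: the ash layer, the basalt flow, the coal seam, the conglomerate, the mudstone, and the sandstone layer.
That leaves the shale bed with no forced order relative to the chalk bed — 1.

1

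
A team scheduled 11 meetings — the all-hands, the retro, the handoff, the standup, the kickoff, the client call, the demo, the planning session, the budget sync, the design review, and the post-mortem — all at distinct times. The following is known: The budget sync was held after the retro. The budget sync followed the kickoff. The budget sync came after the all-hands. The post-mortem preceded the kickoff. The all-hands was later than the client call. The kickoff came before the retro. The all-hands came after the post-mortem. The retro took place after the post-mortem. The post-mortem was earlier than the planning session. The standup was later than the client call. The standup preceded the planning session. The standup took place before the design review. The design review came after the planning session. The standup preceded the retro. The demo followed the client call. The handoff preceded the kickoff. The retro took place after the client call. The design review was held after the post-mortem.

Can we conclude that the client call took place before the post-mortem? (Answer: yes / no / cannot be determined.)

No chain of stated constraints runs from the client call to the post-mortem, and none runs from the post-mortem to the client call either.
So the relative order of the client call and the post-mortem is not fixed by the given facts.

cannot be determined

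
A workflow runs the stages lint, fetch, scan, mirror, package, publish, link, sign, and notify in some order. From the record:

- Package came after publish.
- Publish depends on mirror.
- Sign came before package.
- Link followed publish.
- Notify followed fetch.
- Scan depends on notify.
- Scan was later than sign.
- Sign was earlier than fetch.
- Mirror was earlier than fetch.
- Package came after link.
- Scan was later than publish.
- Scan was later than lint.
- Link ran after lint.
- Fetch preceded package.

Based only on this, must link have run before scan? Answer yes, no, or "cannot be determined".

cannot be determined

No chain of stated constraints runs from link to scan, and none runs from scan to link either.
So the relative order of link and scan is not fixed by the given facts.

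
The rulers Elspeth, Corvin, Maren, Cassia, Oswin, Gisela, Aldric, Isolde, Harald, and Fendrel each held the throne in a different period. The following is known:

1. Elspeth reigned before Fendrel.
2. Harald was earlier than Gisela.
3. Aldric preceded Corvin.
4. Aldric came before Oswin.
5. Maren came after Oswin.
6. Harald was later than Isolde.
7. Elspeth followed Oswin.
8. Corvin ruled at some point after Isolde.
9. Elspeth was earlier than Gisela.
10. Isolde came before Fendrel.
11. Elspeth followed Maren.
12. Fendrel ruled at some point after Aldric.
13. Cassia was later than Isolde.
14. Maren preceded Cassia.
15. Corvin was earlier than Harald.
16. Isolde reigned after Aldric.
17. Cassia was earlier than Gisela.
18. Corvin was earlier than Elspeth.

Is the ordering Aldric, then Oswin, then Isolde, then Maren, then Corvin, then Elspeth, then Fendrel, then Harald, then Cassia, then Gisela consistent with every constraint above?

Check each stated constraint against the proposed order — e.g. Isolde is ahead of Cassia; Aldric is ahead of Fendrel. Every pair is in the required order; nothing is violated.

yes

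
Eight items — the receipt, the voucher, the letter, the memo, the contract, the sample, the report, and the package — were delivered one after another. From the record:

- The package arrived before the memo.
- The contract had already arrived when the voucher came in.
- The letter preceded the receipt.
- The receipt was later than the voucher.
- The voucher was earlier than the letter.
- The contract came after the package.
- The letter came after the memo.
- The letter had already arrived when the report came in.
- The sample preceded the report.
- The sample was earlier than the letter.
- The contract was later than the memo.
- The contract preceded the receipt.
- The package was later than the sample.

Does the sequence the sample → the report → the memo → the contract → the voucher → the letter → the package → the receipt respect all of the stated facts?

The constraints require the letter before the report, but in the proposed sequence the report appears ahead of the letter. That one violation is enough.

no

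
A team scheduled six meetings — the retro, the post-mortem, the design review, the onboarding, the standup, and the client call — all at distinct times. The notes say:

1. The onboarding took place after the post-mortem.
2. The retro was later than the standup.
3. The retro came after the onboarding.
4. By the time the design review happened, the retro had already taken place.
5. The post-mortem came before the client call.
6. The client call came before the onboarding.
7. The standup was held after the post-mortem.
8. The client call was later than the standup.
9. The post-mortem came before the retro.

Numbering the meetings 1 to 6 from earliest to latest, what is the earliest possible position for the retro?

The client call, the onboarding, the post-mortem, and the standup must all come before the retro — 4 forced predecessors.
Nothing else is forced ahead of the retro, so its earliest slot is position 4 + 1 = 5.

5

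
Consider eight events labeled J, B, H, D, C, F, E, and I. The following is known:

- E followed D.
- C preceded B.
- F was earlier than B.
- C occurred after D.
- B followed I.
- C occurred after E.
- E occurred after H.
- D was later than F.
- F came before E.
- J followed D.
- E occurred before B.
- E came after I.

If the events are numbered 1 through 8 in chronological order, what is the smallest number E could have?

5

D, F, H, and I must all come before E — 4 forced predecessors.
Nothing else is forced ahead of E, so its earliest slot is position 4 + 1 = 5.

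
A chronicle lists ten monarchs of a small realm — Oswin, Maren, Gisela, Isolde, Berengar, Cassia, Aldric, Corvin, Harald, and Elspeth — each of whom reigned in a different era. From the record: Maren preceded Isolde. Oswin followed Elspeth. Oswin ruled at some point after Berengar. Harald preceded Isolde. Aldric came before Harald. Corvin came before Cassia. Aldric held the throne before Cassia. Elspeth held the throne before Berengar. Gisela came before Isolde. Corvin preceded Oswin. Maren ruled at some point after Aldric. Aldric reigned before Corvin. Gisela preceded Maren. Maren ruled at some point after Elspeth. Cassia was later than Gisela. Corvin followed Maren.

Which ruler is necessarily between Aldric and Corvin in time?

Tracing the constraints gives Aldric → Maren → Corvin, so Maren sits after Aldric and before Corvin.
No other ruler is forced both after Aldric and before Corvin.

Maren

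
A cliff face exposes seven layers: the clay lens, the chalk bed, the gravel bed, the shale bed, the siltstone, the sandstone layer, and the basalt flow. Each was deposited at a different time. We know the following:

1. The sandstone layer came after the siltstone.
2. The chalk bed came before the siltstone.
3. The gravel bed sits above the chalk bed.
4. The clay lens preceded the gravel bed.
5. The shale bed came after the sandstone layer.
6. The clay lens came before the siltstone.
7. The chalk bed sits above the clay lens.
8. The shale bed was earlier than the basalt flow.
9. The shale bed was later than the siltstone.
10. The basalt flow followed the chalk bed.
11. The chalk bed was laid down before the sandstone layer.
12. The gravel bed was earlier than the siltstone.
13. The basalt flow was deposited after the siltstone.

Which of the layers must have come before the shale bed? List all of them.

the chalk bed, the clay lens, the gravel bed, the sandstone layer, the siltstone

Directly stated before the shale bed: the sandstone layer and the siltstone.
The chalk bed reaches the shale bed via the chalk bed → the siltstone → the shale bed.
The clay lens reaches the shale bed via the clay lens → the siltstone → the shale bed.
The gravel bed reaches the shale bed via the gravel bed → the siltstone → the shale bed.
No chain forces the basalt flow ahead of the shale bed.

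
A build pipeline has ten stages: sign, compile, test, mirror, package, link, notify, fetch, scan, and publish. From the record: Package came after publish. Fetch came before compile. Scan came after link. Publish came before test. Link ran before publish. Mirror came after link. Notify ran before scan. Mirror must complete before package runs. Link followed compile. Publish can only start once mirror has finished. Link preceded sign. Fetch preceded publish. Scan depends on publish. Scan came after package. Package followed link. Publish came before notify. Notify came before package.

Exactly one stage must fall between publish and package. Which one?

notify

Tracing the constraints gives publish → notify → package, so notify sits after publish and before package.
No other stage is forced both after publish and before package.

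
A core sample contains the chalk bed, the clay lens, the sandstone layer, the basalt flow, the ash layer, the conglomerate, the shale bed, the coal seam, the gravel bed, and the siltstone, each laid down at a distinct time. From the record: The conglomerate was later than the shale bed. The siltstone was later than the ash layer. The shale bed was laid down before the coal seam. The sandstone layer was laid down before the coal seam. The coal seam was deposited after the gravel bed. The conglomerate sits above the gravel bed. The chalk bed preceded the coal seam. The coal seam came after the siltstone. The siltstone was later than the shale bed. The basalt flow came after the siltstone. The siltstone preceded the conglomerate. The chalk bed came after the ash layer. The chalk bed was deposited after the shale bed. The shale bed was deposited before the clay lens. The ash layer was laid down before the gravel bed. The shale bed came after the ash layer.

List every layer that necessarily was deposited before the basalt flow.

Directly stated before the basalt flow: the siltstone.
The ash layer reaches the basalt flow via the ash layer → the siltstone → the basalt flow.
The shale bed reaches the basalt flow via the shale bed → the siltstone → the basalt flow.

the ash layer, the shale bed, the siltstone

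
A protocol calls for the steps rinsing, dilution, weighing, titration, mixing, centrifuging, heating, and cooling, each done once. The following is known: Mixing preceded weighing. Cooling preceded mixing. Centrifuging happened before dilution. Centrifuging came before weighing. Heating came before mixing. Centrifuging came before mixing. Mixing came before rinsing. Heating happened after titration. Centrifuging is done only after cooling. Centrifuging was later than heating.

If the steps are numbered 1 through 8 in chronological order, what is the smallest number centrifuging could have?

Cooling, heating, and titration must all come before centrifuging — 3 forced predecessors.
Nothing else is forced ahead of centrifuging, so its earliest slot is position 3 + 1 = 4.

4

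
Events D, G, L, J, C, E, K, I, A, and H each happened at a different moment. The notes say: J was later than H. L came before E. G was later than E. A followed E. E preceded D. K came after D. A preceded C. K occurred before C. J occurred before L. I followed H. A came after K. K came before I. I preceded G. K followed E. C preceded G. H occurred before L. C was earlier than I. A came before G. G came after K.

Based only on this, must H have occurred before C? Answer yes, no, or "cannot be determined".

Chain the constraints: H → L → E → K → C. Each link is directly stated, so H comes before C.

yes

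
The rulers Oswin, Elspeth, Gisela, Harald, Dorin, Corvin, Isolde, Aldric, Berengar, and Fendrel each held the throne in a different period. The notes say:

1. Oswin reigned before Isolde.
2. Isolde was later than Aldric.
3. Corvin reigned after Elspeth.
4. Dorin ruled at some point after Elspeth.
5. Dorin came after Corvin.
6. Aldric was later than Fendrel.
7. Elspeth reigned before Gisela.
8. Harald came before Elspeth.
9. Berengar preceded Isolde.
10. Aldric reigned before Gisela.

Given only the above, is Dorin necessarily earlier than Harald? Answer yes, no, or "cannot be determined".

no

Tracing the constraints gives Harald → Elspeth → Dorin, so Harald must come before Dorin.
That means Dorin cannot be before Harald.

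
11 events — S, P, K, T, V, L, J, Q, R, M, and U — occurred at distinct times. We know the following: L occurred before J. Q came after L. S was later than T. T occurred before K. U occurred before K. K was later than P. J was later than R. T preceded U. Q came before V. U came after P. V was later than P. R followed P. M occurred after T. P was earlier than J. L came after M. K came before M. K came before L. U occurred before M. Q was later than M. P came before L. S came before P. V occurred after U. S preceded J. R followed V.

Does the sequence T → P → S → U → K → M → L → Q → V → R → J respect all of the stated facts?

no

The constraints require S before P, but in the proposed sequence P appears ahead of S. That one violation is enough.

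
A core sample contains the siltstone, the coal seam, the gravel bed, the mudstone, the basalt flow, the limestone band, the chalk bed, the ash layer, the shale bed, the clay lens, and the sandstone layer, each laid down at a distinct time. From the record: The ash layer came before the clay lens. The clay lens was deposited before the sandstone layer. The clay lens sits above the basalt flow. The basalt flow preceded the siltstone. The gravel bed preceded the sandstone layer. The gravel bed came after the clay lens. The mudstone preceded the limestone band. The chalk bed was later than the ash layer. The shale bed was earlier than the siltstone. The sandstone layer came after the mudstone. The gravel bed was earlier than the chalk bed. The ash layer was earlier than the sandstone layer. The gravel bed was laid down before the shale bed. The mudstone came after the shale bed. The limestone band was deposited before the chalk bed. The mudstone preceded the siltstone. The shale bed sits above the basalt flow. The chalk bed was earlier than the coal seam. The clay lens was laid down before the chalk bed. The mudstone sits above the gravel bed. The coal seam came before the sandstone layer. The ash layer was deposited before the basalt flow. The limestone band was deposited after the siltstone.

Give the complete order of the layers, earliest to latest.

the ash layer, the basalt flow, the clay lens, the gravel bed, the shale bed, the mudstone, the siltstone, the limestone band, the chalk bed, the coal seam, the sandstone layer

The constraints fix every adjacent pair, so only one ordering works:
the ash layer → the basalt flow → the clay lens → the gravel bed → the shale bed → the mudstone → the siltstone → the limestone band → the chalk bed → the coal seam → the sandstone layer.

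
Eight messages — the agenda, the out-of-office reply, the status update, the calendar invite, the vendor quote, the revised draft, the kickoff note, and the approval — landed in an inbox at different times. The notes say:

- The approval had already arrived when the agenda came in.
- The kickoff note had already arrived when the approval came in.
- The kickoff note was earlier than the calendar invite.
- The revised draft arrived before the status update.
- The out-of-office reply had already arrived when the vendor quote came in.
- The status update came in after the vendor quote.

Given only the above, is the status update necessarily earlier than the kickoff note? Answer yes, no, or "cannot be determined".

cannot be determined

No chain of stated constraints runs from the status update to the kickoff note, and none runs from the kickoff note to the status update either.
So the relative order of the status update and the kickoff note is not fixed by the given facts.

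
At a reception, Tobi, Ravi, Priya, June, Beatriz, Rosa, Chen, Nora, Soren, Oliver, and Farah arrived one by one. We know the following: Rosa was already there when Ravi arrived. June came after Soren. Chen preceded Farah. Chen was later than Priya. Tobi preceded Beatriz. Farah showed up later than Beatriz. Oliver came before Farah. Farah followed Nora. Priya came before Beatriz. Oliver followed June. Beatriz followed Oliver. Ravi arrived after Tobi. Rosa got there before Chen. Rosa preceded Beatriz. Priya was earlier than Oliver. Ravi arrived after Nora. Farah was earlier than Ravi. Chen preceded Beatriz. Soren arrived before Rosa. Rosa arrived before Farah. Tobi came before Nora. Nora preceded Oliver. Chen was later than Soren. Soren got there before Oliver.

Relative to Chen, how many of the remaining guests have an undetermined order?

4

Forced before Chen: Priya, Rosa, and Soren; forced after Chen: Beatriz, Farah, and Ravi.
That leaves June, Nora, Oliver, and Tobi with no forced order relative to Chen — 4.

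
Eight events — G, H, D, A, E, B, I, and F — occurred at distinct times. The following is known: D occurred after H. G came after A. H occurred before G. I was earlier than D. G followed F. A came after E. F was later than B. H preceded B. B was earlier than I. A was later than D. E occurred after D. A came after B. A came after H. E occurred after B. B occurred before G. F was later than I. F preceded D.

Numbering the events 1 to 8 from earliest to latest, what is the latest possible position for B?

B must come before A, D, E, F, G, and I — 6 events forced after it.
Everything else can be placed before B in some valid order, so B can sit as late as position 8 − 6 = 2.

2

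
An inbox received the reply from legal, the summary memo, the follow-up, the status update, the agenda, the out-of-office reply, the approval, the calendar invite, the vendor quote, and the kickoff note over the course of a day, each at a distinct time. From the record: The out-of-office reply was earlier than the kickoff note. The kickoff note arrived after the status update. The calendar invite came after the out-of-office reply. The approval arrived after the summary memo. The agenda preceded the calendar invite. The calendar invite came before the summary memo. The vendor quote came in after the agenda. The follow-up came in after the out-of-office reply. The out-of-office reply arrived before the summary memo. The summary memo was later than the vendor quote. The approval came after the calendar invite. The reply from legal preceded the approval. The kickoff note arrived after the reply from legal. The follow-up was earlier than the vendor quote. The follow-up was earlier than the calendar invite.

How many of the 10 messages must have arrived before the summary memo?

5

Directly stated before the summary memo: the calendar invite, the out-of-office reply, and the vendor quote.
The agenda reaches the summary memo via the agenda → the calendar invite → the summary memo.
The follow-up reaches the summary memo via the follow-up → the vendor quote → the summary memo.
No chain forces the kickoff note (or any of the others) ahead of the summary memo.
That's the agenda, the calendar invite, the follow-up, the out-of-office reply, and the vendor quote — 5 in all.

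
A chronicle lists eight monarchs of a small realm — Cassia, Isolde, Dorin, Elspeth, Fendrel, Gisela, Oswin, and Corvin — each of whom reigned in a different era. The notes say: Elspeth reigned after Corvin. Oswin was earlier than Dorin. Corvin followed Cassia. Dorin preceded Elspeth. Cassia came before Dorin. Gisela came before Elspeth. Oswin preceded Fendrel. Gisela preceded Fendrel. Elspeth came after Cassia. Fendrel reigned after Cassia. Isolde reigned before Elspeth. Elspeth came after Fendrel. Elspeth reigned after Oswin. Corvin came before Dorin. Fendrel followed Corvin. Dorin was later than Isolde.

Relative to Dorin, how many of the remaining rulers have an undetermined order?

2

Forced before Dorin: Cassia, Corvin, Isolde, and Oswin; forced after Dorin: Elspeth.
That leaves Fendrel and Gisela with no forced order relative to Dorin — 2.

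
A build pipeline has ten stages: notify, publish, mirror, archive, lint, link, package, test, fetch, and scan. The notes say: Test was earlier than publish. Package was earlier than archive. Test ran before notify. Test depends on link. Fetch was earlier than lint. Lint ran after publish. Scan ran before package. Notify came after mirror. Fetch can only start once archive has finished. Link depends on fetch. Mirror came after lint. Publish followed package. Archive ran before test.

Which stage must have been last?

notify

Every other stage has a chain of constraints placing it before notify, so notify is last.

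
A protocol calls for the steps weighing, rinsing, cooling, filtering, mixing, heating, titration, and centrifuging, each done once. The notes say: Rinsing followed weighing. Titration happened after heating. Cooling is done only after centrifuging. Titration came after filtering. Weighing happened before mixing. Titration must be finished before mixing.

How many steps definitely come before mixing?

Directly stated before mixing: titration and weighing.
Filtering reaches mixing via filtering → titration → mixing.
Heating reaches mixing via heating → titration → mixing.
No chain forces centrifuging (or any of the others) ahead of mixing.
That's filtering, heating, titration, and weighing — 4 in all.

4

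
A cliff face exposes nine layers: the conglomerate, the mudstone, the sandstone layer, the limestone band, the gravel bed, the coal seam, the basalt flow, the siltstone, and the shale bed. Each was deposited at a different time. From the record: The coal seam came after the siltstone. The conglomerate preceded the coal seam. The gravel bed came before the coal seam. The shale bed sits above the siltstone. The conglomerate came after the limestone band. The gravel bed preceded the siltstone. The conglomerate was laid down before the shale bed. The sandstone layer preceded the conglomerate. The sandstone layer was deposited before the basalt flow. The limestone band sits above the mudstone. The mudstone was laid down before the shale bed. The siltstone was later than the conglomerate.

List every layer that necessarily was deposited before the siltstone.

Directly stated before the siltstone: the conglomerate and the gravel bed.
The limestone band reaches the siltstone via the limestone band → the conglomerate → the siltstone.
The mudstone reaches the siltstone via the mudstone → the limestone band → the conglomerate → the siltstone.
The sandstone layer reaches the siltstone via the sandstone layer → the conglomerate → the siltstone.

the conglomerate, the gravel bed, the limestone band, the mudstone, the sandstone layer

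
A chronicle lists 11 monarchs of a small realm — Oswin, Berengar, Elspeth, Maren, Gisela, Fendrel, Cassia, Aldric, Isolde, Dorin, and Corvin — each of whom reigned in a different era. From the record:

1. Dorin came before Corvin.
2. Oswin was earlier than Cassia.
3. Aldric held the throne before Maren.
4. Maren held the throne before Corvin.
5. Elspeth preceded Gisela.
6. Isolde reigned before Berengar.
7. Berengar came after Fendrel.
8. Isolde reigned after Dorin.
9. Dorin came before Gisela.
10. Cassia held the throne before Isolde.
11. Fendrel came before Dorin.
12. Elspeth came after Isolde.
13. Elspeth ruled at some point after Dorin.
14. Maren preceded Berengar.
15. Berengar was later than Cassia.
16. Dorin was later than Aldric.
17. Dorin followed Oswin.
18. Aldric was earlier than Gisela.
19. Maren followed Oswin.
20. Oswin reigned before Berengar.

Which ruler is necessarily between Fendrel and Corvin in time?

Dorin

Tracing the constraints gives Fendrel → Dorin → Corvin, so Dorin sits after Fendrel and before Corvin.
No other ruler is forced both after Fendrel and before Corvin.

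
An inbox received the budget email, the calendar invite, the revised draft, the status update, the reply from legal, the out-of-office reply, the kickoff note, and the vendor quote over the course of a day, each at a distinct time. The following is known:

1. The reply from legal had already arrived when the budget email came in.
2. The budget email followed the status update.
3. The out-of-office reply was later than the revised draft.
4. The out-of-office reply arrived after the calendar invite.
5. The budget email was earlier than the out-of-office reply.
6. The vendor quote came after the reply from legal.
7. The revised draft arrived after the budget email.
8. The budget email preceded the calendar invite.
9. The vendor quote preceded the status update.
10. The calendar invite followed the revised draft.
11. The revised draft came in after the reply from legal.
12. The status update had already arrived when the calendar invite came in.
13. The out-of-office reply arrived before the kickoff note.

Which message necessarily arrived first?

the reply from legal

The reply from legal has a chain of constraints placing it before every other message, so the reply from legal must be first.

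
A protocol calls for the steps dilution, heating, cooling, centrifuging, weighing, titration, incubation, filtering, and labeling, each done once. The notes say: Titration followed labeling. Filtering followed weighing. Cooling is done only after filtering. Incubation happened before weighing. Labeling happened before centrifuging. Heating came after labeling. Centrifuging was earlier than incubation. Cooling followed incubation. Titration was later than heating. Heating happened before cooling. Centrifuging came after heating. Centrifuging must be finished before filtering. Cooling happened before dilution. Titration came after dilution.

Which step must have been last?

titration

Every other step has a chain of constraints placing it before titration, so titration is last.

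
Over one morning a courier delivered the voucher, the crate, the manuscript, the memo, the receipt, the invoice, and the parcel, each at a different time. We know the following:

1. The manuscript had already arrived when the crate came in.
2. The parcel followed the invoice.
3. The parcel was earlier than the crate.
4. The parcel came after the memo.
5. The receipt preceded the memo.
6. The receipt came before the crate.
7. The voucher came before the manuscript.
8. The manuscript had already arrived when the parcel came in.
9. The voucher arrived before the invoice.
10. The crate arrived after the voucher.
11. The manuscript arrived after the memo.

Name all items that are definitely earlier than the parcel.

the invoice, the manuscript, the memo, the receipt, the voucher

Directly stated before the parcel: the invoice, the manuscript, and the memo.
The receipt reaches the parcel via the receipt → the memo → the parcel.
The voucher reaches the parcel via the voucher → the manuscript → the parcel.
No chain forces the crate ahead of the parcel.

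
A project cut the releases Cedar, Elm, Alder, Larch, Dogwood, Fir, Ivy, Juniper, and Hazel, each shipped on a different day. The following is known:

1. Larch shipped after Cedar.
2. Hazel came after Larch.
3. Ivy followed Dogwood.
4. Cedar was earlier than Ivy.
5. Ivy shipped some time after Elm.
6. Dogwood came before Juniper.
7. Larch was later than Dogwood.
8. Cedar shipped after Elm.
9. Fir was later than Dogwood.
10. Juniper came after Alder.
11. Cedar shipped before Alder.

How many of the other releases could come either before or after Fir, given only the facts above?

7

Forced before Fir: Dogwood.
That leaves Alder, Cedar, Elm, Hazel, Ivy, Juniper, and Larch with no forced order relative to Fir — 7.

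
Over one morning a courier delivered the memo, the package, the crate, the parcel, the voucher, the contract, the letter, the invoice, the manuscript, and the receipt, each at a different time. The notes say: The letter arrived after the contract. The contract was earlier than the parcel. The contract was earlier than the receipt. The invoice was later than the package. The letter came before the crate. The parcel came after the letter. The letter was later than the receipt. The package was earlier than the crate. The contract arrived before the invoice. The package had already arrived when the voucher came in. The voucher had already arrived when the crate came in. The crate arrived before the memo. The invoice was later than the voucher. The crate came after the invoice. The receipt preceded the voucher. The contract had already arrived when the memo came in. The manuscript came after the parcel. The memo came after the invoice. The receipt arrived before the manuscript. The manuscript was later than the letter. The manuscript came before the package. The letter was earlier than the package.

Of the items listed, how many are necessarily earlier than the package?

5

Directly stated before the package: the letter and the manuscript.
The contract reaches the package via the contract → the letter → the package.
The parcel reaches the package via the parcel → the manuscript → the package.
The receipt reaches the package via the receipt → the manuscript → the package.
That's the contract, the letter, the manuscript, the parcel, and the receipt — 5 in all.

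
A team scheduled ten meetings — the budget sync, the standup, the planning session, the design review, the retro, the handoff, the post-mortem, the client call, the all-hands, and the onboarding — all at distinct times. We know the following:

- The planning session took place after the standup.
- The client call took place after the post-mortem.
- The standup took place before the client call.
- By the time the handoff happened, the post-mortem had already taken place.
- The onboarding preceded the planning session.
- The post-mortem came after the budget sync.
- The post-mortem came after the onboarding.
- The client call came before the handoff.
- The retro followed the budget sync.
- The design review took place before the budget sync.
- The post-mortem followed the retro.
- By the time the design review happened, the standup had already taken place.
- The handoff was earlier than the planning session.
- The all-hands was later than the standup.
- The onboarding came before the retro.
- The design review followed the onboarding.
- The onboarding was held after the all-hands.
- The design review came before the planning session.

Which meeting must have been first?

The standup has a chain of constraints placing it before every other meeting, so the standup must be first.

the standup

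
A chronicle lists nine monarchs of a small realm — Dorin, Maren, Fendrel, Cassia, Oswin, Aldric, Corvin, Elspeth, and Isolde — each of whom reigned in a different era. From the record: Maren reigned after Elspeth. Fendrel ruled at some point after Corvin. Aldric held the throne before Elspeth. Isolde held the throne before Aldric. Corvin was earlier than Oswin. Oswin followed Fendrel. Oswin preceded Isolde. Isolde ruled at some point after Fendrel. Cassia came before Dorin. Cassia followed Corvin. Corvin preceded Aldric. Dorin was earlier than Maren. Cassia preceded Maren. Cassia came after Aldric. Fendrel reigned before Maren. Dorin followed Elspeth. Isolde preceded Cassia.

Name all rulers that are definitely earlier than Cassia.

Aldric, Corvin, Fendrel, Isolde, Oswin

Directly stated before Cassia: Aldric, Corvin, and Isolde.
Fendrel reaches Cassia via Fendrel → Isolde → Cassia.
Oswin reaches Cassia via Oswin → Isolde → Cassia.
No chain forces Maren (or any of the others) ahead of Cassia.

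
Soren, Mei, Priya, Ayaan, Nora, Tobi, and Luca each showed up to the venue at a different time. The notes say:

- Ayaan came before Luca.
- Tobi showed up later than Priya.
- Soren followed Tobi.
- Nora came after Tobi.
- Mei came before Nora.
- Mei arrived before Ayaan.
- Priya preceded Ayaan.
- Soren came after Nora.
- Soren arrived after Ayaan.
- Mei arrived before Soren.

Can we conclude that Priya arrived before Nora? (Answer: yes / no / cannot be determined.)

Chain the constraints: Priya → Tobi → Nora. Each link is directly stated, so Priya comes before Nora.

yes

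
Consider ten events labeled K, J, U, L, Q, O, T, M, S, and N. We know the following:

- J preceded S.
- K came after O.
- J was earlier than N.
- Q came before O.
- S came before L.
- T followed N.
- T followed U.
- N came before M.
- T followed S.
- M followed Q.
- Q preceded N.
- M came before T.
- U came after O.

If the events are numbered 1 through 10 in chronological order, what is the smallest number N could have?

3

J and Q must both come before N — 2 forced predecessors.
Nothing else is forced ahead of N, so its earliest slot is position 2 + 1 = 3.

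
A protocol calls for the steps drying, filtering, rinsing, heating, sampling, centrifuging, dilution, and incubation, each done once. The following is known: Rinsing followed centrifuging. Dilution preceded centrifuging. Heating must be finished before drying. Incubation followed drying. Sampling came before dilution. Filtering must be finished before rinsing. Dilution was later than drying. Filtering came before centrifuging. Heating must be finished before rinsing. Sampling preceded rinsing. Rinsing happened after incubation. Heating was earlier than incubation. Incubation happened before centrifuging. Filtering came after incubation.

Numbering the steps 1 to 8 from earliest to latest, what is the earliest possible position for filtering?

Drying, heating, and incubation must all come before filtering — 3 forced predecessors.
Nothing else is forced ahead of filtering, so its earliest slot is position 3 + 1 = 4.

4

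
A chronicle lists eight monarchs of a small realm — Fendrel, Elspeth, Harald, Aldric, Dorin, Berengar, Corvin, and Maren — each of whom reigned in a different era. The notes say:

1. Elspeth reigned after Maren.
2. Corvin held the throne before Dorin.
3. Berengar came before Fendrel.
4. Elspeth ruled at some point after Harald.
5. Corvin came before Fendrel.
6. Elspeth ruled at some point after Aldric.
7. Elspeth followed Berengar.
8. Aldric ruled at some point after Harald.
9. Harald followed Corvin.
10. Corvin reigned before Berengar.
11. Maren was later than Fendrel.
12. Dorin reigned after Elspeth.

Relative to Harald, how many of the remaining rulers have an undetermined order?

3

Forced before Harald: Corvin; forced after Harald: Aldric, Dorin, and Elspeth.
That leaves Berengar, Fendrel, and Maren with no forced order relative to Harald — 3.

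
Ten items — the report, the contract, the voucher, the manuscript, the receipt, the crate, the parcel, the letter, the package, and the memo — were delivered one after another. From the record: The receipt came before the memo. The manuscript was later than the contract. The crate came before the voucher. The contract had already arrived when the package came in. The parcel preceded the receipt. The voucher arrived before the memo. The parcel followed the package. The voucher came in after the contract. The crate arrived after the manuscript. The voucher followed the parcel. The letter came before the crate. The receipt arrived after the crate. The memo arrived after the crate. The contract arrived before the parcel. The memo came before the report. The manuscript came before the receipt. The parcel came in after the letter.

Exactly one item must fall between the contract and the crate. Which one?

Tracing the constraints gives the contract → the manuscript → the crate, so the manuscript sits after the contract and before the crate.
No other item is forced both after the contract and before the crate.

the manuscript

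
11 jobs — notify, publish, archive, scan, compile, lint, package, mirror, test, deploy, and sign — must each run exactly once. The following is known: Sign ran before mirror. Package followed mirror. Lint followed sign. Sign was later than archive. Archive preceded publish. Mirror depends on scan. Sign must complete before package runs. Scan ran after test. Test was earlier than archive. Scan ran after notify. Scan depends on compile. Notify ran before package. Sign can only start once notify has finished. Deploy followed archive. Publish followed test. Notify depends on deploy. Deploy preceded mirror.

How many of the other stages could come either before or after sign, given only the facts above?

Forced before sign: archive, deploy, notify, and test; forced after sign: lint, mirror, and package.
That leaves compile, publish, and scan with no forced order relative to sign — 3.

3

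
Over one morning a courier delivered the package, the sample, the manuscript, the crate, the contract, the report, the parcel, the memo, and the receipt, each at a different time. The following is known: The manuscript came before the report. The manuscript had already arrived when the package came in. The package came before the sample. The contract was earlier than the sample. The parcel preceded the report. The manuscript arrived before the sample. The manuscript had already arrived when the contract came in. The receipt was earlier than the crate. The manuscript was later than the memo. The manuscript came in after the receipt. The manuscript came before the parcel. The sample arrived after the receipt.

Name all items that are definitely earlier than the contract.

the manuscript, the memo, the receipt

Directly stated before the contract: the manuscript.
The memo reaches the contract via the memo → the manuscript → the contract.
The receipt reaches the contract via the receipt → the manuscript → the contract.
No chain forces the package (or any of the others) ahead of the contract.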